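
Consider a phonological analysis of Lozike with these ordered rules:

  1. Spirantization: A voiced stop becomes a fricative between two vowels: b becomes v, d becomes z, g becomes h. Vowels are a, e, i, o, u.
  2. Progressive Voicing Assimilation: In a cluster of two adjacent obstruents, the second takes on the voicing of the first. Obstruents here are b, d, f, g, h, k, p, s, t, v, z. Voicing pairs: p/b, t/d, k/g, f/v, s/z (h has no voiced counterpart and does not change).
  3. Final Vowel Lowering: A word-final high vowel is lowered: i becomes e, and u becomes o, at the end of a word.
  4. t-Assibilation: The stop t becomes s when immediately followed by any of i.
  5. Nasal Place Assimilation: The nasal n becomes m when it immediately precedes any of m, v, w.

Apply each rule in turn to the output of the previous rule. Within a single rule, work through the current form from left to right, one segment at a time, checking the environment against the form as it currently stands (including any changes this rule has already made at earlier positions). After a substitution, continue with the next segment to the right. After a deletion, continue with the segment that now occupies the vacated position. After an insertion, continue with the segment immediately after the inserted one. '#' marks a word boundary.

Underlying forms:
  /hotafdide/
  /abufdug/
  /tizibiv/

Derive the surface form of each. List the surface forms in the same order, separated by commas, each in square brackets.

/hotafdide/:
  1 Spirantization: [hotafdide] → [hotafdize]
  2 Progressive Voicing Assimilation: [hotafdize] → [hotaftize]
  3 Final Vowel Lowering: no change — [hotaftize]
  4 t-Assibilation: [hotaftize] → [hotafsize]
  5 Nasal Place Assimilation: no change — [hotafsize]
/abufdug/:
  1 Spirantization: [abufdug] → [avufdug]
  2 Progressive Voicing Assimilation: [avufdug] → [avuftug]
  3 Final Vowel Lowering: no change — [avuftug]
  4 t-Assibilation: no change — [avuftug]
  5 Nasal Place Assimilation: no change — [avuftug]
/tizibiv/:
  1 Spirantization: [tizibiv] → [tiziviv]
  2 Progressive Voicing Assimilation: no change — [tiziviv]
  3 Final Vowel Lowering: no change — [tiziviv]
  4 t-Assibilation: [tiziviv] → [siziviv]
  5 Nasal Place Assimilation: no change — [siziviv]

[hotafsize], [avuftug], [siziviv]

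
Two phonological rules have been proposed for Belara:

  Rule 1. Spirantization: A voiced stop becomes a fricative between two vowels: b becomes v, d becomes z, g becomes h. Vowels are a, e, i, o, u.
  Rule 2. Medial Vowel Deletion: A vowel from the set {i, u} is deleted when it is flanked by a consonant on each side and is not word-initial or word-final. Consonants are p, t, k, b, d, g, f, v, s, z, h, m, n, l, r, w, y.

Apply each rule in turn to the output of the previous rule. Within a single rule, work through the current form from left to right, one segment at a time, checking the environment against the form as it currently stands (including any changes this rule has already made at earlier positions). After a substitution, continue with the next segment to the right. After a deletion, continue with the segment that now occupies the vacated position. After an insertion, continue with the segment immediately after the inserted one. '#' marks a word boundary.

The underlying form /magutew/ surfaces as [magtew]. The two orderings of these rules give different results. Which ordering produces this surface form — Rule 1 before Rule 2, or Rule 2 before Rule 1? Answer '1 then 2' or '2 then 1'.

Order 1 then 2:
  1 Spirantization: [magutew] → [mahutew]
  2 Medial Vowel Deletion: [mahutew] → [mahtew]
  result: [mahtew]
Order 2 then 1:
  2 Medial Vowel Deletion: [magutew] → [magtew]
  1 Spirantization: no change — [magtew]
  result: [magtew]

2 then 1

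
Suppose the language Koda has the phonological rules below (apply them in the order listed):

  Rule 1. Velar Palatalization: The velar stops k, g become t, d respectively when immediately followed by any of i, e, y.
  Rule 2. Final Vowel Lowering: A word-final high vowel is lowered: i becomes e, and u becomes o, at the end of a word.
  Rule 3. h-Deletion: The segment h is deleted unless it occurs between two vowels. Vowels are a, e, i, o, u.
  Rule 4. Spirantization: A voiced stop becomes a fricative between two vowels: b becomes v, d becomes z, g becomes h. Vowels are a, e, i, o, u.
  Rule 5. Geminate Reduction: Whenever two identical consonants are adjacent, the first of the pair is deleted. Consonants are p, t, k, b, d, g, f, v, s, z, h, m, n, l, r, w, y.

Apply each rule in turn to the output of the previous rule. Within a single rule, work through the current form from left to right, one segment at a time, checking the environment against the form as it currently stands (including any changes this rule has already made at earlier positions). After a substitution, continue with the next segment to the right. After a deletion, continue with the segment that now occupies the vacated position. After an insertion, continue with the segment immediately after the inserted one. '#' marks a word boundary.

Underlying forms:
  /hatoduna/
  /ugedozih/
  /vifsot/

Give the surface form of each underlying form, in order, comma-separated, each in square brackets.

[atozuna], [uzezozi], [vifsot]

/hatoduna/:
  Rule 1 Velar Palatalization: no change — [hatoduna]
  Rule 2 Final Vowel Lowering: no change — [hatoduna]
  Rule 3 h-Deletion: [hatoduna] → [atoduna]
  Rule 4 Spirantization: [atoduna] → [atozuna]
  Rule 5 Geminate Reduction: no change — [atozuna]
/ugedozih/:
  Rule 1 Velar Palatalization: [ugedozih] → [udedozih]
  Rule 2 Final Vowel Lowering: no change — [udedozih]
  Rule 3 h-Deletion: [udedozih] → [udedozi]
  Rule 4 Spirantization: [udedozi] → [uzezozi]
  Rule 5 Geminate Reduction: no change — [uzezozi]
/vifsot/:
  Rule 1 Velar Palatalization: no change — [vifsot]
  Rule 2 Final Vowel Lowering: no change — [vifsot]
  Rule 3 h-Deletion: no change — [vifsot]
  Rule 4 Spirantization: no change — [vifsot]
  Rule 5 Geminate Reduction: no change — [vifsot]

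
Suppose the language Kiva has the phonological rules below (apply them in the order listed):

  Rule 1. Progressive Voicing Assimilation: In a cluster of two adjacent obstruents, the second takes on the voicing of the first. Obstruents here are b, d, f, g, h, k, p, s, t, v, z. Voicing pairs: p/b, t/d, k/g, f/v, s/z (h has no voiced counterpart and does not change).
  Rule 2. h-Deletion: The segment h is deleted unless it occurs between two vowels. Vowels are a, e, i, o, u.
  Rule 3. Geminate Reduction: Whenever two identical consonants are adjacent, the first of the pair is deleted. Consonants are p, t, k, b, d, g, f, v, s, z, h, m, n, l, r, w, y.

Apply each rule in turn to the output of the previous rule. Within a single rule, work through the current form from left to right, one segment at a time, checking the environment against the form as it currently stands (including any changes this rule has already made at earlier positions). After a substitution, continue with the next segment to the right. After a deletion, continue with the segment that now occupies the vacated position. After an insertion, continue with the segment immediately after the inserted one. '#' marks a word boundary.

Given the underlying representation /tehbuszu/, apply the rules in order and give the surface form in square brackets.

[tepusu]

Rule 1 Progressive Voicing Assimilation: [tehbuszu] → [tehpussu]
Rule 2 h-Deletion: [tehpussu] → [tepussu]
Rule 3 Geminate Reduction: [tepussu] → [tepusu]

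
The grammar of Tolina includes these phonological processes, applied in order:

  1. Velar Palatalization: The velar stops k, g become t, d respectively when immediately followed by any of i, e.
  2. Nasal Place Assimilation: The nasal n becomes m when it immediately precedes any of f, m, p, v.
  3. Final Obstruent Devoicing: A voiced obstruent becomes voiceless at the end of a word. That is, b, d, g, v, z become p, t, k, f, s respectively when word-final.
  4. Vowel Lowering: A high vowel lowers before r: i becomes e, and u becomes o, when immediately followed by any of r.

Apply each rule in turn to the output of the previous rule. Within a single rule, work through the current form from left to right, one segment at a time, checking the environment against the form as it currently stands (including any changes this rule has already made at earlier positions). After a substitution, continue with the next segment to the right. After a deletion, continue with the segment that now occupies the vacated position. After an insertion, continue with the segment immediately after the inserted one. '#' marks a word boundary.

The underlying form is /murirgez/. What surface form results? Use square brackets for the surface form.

[morerdes]

1 Velar Palatalization: [murirgez] → [murirdez]
2 Nasal Place Assimilation: no change — [murirdez]
3 Final Obstruent Devoicing: [murirdez] → [murirdes]
4 Vowel Lowering: [murirdes] → [morerdes]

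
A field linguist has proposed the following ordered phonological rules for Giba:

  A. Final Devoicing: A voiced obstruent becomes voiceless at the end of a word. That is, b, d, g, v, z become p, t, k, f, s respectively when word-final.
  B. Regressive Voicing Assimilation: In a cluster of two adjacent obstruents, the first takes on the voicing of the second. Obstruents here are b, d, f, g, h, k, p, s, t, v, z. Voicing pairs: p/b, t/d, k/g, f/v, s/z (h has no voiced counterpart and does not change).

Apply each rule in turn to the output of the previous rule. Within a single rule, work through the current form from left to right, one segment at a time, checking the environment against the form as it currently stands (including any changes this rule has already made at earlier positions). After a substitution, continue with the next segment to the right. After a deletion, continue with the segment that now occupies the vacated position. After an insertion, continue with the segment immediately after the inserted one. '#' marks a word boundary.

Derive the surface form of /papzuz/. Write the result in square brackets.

[pabzus]

A Final Devoicing: [papzuz] → [papzus]
B Regressive Voicing Assimilation: [papzus] → [pabzus]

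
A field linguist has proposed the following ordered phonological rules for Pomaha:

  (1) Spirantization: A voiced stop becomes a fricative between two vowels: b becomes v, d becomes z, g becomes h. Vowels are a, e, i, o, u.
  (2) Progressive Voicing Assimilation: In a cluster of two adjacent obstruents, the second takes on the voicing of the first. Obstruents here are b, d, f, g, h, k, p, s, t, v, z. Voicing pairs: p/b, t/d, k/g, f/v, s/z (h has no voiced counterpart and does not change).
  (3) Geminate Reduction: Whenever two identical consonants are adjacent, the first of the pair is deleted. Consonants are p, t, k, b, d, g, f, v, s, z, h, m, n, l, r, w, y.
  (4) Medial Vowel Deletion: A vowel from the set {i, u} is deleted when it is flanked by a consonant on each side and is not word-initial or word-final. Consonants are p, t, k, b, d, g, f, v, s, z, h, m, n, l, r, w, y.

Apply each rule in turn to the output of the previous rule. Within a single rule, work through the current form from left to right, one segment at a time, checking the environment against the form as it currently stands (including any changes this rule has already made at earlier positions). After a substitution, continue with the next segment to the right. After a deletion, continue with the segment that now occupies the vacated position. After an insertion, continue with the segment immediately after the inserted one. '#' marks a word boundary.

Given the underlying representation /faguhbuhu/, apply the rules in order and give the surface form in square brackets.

[fahhphu]

(1) Spirantization: [faguhbuhu] → [fahuhbuhu]
(2) Progressive Voicing Assimilation: [fahuhbuhu] → [fahuhpuhu]
(3) Geminate Reduction: no change — [fahuhpuhu]
(4) Medial Vowel Deletion: [fahuhpuhu] → [fahhphu]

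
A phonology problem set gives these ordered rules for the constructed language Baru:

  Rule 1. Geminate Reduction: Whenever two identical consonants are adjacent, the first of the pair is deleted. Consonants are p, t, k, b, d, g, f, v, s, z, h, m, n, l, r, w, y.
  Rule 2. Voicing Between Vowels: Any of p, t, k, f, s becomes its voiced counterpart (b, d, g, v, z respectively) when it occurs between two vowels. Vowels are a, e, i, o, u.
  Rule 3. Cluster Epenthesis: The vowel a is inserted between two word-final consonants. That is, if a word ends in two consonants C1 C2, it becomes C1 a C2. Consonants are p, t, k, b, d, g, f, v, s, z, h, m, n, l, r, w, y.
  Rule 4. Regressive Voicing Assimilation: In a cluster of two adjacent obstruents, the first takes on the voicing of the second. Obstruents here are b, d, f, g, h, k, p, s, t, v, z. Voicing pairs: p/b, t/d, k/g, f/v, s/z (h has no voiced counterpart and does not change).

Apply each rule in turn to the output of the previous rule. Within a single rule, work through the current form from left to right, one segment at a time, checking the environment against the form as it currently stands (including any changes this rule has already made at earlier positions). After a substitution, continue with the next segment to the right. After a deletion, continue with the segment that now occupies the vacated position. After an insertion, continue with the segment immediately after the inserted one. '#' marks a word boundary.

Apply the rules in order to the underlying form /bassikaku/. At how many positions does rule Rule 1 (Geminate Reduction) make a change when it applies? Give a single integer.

Rule 1 Geminate Reduction: [bassikaku] → [basikaku]
Rule 2 Voicing Between Vowels: [basikaku] → [bazigagu]
Rule 3 Cluster Epenthesis: no change — [bazigagu]
Rule 4 Regressive Voicing Assimilation: no change — [bazigagu]
Rule Rule 1 changed 1 position(s).

1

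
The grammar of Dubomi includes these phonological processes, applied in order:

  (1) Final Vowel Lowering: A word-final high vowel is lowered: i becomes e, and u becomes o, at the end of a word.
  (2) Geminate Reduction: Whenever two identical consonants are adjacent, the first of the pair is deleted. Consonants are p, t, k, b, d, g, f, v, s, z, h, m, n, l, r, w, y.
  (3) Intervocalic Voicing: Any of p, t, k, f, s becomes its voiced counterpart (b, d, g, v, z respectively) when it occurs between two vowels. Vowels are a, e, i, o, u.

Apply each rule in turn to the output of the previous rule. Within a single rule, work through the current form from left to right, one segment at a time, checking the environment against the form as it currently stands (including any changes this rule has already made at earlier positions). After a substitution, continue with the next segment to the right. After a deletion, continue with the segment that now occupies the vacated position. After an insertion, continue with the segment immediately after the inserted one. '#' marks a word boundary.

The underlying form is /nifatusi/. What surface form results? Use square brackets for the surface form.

(1) Final Vowel Lowering: [nifatusi] → [nifatuse]
(2) Geminate Reduction: no change — [nifatuse]
(3) Intervocalic Voicing: [nifatuse] → [nivaduze]

[nivaduze]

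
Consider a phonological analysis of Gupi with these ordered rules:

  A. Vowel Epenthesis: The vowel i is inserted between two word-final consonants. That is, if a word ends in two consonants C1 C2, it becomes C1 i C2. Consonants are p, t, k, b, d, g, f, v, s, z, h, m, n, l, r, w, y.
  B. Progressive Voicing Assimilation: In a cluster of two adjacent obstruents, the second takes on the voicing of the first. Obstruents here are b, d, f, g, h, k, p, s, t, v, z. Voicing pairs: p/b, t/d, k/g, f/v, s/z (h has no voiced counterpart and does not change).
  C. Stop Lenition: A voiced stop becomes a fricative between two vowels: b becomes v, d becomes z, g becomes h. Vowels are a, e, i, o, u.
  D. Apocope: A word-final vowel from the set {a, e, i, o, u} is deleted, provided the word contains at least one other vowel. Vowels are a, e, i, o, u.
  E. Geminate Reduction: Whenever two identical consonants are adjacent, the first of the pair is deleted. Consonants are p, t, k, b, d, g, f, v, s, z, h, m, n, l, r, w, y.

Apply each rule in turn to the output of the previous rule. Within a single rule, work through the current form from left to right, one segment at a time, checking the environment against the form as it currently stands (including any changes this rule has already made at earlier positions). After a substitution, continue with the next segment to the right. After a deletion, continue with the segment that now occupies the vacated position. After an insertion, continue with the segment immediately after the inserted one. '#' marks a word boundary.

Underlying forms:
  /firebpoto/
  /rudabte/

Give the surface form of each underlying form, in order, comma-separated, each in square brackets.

[firebot], [ruzabd]

/firebpoto/:
  A Vowel Epenthesis: no change — [firebpoto]
  B Progressive Voicing Assimilation: [firebpoto] → [firebboto]
  C Stop Lenition: no change — [firebboto]
  D Apocope: [firebboto] → [firebbot]
  E Geminate Reduction: [firebbot] → [firebot]
/rudabte/:
  A Vowel Epenthesis: no change — [rudabte]
  B Progressive Voicing Assimilation: [rudabte] → [rudabde]
  C Stop Lenition: [rudabde] → [ruzabde]
  D Apocope: [ruzabde] → [ruzabd]
  E Geminate Reduction: no change — [ruzabd]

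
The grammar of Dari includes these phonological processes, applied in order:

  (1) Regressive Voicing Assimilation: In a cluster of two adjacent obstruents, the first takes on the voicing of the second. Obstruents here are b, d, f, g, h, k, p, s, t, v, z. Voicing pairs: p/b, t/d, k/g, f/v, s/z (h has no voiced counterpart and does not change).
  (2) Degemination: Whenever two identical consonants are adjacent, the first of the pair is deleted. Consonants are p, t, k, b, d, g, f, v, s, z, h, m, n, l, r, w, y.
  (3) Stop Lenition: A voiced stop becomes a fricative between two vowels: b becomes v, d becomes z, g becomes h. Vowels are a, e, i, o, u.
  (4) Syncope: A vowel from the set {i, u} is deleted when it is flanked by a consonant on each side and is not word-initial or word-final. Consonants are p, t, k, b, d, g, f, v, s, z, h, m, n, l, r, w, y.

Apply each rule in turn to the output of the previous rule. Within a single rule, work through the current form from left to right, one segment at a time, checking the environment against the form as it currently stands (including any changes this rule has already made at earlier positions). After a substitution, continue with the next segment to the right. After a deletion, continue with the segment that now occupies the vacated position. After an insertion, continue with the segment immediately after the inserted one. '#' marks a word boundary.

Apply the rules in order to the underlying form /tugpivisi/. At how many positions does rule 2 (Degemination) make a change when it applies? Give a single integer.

(1) Regressive Voicing Assimilation: [tugpivisi] → [tukpivisi]
(2) Degemination: no change — [tukpivisi]
(3) Stop Lenition: no change — [tukpivisi]
(4) Syncope: [tukpivisi] → [tkpvsi]
Rule 2 changed 0 position(s).

0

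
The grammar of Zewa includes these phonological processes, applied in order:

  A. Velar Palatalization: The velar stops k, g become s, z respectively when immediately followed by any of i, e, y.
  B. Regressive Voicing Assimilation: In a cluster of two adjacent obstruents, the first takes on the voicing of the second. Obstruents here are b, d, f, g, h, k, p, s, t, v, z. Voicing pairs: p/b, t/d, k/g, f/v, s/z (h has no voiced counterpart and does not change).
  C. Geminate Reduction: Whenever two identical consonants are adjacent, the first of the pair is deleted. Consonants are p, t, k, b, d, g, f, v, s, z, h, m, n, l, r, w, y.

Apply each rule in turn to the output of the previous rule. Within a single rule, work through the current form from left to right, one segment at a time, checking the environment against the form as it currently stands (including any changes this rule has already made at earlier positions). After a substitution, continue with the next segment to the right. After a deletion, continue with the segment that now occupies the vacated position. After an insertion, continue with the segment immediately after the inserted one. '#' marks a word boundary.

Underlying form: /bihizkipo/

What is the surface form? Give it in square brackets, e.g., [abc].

[bihisipo]

A Velar Palatalization: [bihizkipo] → [bihizsipo]
B Regressive Voicing Assimilation: [bihizsipo] → [bihissipo]
C Geminate Reduction: [bihissipo] → [bihisipo]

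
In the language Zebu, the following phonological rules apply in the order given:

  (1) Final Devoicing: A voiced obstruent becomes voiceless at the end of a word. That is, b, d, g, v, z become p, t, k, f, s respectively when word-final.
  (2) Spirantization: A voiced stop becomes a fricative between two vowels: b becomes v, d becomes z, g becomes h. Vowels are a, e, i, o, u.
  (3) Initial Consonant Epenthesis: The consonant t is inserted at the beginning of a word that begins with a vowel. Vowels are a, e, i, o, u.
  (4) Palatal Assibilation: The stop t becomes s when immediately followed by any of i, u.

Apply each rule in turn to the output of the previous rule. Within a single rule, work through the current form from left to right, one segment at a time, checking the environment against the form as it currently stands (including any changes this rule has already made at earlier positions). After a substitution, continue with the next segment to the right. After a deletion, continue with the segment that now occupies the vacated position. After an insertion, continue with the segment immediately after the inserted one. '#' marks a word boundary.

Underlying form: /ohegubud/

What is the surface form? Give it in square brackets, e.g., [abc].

[tohehuvut]

(1) Final Devoicing: [ohegubud] → [ohegubut]
(2) Spirantization: [ohegubut] → [ohehuvut]
(3) Initial Consonant Epenthesis: [ohehuvut] → [tohehuvut]
(4) Palatal Assibilation: no change — [tohehuvut]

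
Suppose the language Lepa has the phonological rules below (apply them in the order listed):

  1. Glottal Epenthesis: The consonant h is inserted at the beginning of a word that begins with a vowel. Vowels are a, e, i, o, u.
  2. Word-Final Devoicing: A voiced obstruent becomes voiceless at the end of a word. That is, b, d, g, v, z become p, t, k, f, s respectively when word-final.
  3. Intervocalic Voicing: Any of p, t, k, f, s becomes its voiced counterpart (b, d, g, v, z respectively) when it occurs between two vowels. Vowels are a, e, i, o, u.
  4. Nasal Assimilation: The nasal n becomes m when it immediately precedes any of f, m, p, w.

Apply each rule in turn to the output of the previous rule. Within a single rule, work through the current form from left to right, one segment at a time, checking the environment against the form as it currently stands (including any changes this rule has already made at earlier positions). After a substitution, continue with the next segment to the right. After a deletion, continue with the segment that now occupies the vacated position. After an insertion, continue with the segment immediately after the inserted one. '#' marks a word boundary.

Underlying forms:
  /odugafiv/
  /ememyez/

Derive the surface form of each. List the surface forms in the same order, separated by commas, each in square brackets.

/odugafiv/:
  1 Glottal Epenthesis: [odugafiv] → [hodugafiv]
  2 Word-Final Devoicing: [hodugafiv] → [hodugafif]
  3 Intervocalic Voicing: [hodugafif] → [hodugavif]
  4 Nasal Assimilation: no change — [hodugavif]
/ememyez/:
  1 Glottal Epenthesis: [ememyez] → [hememyez]
  2 Word-Final Devoicing: [hememyez] → [hememyes]
  3 Intervocalic Voicing: no change — [hememyes]
  4 Nasal Assimilation: no change — [hememyes]

[hodugavif], [hememyes]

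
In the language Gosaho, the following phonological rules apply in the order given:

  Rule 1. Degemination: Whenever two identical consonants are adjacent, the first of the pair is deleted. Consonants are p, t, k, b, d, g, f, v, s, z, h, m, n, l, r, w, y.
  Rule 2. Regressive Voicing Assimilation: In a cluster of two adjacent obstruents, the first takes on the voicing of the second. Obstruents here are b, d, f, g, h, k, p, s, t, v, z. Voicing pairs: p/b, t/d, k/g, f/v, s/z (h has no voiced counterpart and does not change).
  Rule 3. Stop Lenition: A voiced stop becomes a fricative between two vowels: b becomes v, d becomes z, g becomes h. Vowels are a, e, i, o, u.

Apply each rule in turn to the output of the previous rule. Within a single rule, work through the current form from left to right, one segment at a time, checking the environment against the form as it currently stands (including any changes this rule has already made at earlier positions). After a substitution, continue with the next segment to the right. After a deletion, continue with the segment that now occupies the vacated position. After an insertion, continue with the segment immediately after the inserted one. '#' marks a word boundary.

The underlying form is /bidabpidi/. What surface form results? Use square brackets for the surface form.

Rule 1 Degemination: no change — [bidabpidi]
Rule 2 Regressive Voicing Assimilation: [bidabpidi] → [bidappidi]
Rule 3 Stop Lenition: [bidappidi] → [bizappizi]

[bizappizi]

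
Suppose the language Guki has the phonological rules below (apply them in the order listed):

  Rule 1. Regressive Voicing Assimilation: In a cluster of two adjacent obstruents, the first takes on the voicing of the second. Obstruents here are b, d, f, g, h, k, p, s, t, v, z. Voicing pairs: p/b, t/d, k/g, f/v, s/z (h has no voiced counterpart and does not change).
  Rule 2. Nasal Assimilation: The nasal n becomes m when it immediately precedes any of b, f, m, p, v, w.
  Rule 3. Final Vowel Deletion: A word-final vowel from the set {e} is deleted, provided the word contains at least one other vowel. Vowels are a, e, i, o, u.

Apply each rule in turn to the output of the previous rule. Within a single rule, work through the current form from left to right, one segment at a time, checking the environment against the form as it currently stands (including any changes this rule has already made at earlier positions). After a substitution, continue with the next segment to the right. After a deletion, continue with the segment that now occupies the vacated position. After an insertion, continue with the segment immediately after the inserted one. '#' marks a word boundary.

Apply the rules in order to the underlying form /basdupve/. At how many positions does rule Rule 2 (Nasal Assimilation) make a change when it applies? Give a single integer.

Rule 1 Regressive Voicing Assimilation: [basdupve] → [bazdubve]
Rule 2 Nasal Assimilation: no change — [bazdubve]
Rule 3 Final Vowel Deletion: [bazdubve] → [bazdubv]
Rule Rule 2 changed 0 position(s).

0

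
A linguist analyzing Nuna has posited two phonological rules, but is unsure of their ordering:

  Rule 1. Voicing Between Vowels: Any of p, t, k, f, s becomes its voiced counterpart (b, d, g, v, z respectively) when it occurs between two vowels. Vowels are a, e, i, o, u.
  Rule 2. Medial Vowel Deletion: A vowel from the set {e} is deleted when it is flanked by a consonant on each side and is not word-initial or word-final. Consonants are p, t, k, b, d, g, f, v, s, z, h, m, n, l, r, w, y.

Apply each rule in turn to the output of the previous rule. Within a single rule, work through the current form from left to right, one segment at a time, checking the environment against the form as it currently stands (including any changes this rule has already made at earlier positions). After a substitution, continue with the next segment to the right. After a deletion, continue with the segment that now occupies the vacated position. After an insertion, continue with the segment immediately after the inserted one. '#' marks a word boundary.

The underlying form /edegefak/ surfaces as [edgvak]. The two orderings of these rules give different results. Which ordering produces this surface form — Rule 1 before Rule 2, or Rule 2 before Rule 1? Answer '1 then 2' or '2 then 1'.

Order 1 then 2:
  1 Voicing Between Vowels: [edegefak] → [edegevak]
  2 Medial Vowel Deletion: [edegevak] → [edgvak]
  result: [edgvak]
Order 2 then 1:
  2 Medial Vowel Deletion: [edegefak] → [edgfak]
  1 Voicing Between Vowels: no change — [edgfak]
  result: [edgfak]

1 then 2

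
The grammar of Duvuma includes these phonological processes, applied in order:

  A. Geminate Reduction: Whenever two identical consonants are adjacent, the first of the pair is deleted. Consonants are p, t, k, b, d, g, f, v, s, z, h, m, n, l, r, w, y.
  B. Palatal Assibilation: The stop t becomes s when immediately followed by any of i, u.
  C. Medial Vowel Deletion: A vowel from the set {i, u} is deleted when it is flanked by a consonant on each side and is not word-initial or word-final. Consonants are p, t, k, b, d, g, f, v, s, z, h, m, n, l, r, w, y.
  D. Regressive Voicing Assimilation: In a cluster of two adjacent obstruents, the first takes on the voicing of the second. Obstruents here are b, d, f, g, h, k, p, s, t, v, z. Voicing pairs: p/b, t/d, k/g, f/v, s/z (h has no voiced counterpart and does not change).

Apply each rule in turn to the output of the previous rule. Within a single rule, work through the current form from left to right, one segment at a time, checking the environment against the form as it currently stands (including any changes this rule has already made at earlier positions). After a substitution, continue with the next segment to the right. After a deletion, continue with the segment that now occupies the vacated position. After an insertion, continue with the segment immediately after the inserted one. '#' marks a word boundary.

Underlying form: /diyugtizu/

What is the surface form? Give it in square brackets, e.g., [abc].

A Geminate Reduction: no change — [diyugtizu]
B Palatal Assibilation: [diyugtizu] → [diyugsizu]
C Medial Vowel Deletion: [diyugsizu] → [dygszu]
D Regressive Voicing Assimilation: [dygszu] → [dykzzu]

[dykzzu]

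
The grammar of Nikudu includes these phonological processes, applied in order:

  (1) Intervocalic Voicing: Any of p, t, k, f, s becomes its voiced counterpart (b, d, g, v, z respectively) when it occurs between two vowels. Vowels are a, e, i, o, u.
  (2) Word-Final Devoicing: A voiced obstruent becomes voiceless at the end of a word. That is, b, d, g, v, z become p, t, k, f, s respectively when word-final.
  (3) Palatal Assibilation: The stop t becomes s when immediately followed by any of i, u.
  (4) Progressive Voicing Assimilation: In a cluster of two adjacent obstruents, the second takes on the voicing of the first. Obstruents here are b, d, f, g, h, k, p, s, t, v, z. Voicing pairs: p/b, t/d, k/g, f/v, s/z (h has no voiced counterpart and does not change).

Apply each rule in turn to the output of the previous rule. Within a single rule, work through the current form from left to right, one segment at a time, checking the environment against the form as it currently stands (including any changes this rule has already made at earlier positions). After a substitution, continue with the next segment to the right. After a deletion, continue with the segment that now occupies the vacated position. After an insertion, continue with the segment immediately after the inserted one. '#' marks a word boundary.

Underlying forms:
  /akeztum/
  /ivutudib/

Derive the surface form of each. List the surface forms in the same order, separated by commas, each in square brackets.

[agezzum], [ivududip]

/akeztum/:
  (1) Intervocalic Voicing: [akeztum] → [ageztum]
  (2) Word-Final Devoicing: no change — [ageztum]
  (3) Palatal Assibilation: [ageztum] → [agezsum]
  (4) Progressive Voicing Assimilation: [agezsum] → [agezzum]
/ivutudib/:
  (1) Intervocalic Voicing: [ivutudib] → [ivududib]
  (2) Word-Final Devoicing: [ivududib] → [ivududip]
  (3) Palatal Assibilation: no change — [ivududip]
  (4) Progressive Voicing Assimilation: no change — [ivududip]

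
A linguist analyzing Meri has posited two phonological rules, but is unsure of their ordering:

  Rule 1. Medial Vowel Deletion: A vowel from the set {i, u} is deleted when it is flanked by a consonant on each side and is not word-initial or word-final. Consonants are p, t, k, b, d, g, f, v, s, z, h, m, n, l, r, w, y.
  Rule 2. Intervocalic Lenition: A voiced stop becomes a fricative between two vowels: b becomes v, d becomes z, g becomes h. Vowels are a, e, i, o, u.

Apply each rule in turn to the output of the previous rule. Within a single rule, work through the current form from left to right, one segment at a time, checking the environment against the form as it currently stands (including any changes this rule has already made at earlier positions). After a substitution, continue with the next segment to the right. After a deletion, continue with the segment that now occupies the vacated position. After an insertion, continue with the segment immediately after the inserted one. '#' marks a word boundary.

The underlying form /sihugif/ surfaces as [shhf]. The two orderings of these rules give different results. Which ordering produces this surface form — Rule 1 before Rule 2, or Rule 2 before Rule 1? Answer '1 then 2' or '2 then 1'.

2 then 1

Order 1 then 2:
  1 Medial Vowel Deletion: [sihugif] → [shgf]
  2 Intervocalic Lenition: no change — [shgf]
  result: [shgf]
Order 2 then 1:
  2 Intervocalic Lenition: [sihugif] → [sihuhif]
  1 Medial Vowel Deletion: [sihuhif] → [shhf]
  result: [shhf]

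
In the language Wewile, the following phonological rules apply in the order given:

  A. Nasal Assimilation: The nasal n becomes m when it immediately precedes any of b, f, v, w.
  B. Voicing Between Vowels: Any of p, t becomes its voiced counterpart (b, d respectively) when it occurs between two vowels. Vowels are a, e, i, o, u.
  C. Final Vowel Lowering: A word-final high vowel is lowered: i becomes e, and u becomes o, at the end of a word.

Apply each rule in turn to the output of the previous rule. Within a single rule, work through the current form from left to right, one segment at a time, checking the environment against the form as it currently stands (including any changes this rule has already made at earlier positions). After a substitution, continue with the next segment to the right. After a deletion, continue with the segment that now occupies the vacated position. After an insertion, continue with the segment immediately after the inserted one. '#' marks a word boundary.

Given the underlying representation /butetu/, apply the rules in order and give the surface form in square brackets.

A Nasal Assimilation: no change — [butetu]
B Voicing Between Vowels: [butetu] → [budedu]
C Final Vowel Lowering: [budedu] → [budedo]

[budedo]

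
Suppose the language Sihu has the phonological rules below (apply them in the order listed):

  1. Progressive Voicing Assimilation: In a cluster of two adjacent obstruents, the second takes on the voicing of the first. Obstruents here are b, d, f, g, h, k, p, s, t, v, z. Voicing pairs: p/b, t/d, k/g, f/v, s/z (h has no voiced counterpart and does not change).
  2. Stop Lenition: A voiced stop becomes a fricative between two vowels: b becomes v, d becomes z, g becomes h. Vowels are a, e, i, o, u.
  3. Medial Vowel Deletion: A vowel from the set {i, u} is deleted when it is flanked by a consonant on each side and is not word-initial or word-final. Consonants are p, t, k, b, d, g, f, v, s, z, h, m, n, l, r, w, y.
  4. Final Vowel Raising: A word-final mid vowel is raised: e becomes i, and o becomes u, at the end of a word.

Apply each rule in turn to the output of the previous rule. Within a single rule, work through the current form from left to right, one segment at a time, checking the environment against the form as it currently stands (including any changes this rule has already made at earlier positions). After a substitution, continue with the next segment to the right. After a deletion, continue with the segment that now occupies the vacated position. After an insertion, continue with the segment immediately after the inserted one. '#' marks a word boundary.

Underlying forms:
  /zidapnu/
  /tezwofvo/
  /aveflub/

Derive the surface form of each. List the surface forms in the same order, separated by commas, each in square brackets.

[zzapnu], [tezwoffu], [aveflb]

/zidapnu/:
  1 Progressive Voicing Assimilation: no change — [zidapnu]
  2 Stop Lenition: [zidapnu] → [zizapnu]
  3 Medial Vowel Deletion: [zizapnu] → [zzapnu]
  4 Final Vowel Raising: no change — [zzapnu]
/tezwofvo/:
  1 Progressive Voicing Assimilation: [tezwofvo] → [tezwoffo]
  2 Stop Lenition: no change — [tezwoffo]
  3 Medial Vowel Deletion: no change — [tezwoffo]
  4 Final Vowel Raising: [tezwoffo] → [tezwoffu]
/aveflub/:
  1 Progressive Voicing Assimilation: no change — [aveflub]
  2 Stop Lenition: no change — [aveflub]
  3 Medial Vowel Deletion: [aveflub] → [aveflb]
  4 Final Vowel Raising: no change — [aveflb]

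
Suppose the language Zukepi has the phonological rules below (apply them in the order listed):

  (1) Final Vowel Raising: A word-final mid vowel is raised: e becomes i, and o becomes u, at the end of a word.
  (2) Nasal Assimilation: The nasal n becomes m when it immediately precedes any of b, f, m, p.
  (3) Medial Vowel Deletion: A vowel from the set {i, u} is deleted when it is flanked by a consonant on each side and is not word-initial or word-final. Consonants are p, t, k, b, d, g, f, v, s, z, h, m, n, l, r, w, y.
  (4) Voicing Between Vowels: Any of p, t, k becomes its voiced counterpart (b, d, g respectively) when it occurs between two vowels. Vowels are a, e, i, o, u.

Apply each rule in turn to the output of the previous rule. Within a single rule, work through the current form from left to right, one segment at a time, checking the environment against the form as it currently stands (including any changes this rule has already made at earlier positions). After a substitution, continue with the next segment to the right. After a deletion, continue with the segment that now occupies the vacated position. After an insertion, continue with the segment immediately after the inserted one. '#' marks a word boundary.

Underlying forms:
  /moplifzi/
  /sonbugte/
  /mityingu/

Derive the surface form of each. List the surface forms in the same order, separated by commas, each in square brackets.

[moplfzi], [sombgti], [mtyngu]

/moplifzi/:
  (1) Final Vowel Raising: no change — [moplifzi]
  (2) Nasal Assimilation: no change — [moplifzi]
  (3) Medial Vowel Deletion: [moplifzi] → [moplfzi]
  (4) Voicing Between Vowels: no change — [moplfzi]
/sonbugte/:
  (1) Final Vowel Raising: [sonbugte] → [sonbugti]
  (2) Nasal Assimilation: [sonbugti] → [sombugti]
  (3) Medial Vowel Deletion: [sombugti] → [sombgti]
  (4) Voicing Between Vowels: no change — [sombgti]
/mityingu/:
  (1) Final Vowel Raising: no change — [mityingu]
  (2) Nasal Assimilation: no change — [mityingu]
  (3) Medial Vowel Deletion: [mityingu] → [mtyngu]
  (4) Voicing Between Vowels: no change — [mtyngu]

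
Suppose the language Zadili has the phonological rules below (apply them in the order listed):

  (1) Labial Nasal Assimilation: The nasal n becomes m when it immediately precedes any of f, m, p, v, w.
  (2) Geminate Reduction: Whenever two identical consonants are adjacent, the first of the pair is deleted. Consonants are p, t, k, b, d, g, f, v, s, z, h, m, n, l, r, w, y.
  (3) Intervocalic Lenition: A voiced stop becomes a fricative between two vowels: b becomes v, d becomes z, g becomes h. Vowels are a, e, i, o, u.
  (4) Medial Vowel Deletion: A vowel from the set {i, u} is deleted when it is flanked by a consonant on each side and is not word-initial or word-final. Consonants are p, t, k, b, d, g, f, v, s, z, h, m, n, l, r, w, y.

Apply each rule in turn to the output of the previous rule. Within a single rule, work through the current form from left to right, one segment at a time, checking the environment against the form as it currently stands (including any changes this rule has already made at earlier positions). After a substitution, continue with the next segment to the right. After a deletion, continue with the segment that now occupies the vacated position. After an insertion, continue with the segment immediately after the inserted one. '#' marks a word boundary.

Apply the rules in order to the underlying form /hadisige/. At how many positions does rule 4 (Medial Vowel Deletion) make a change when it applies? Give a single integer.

2

(1) Labial Nasal Assimilation: no change — [hadisige]
(2) Geminate Reduction: no change — [hadisige]
(3) Intervocalic Lenition: [hadisige] → [hazisihe]
(4) Medial Vowel Deletion: [hazisihe] → [hazshe]
Rule 4 changed 2 position(s).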